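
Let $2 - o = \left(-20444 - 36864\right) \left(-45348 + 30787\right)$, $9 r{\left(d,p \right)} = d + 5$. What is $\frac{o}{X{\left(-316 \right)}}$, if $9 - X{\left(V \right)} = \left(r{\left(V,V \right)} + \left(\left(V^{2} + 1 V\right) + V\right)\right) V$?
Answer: $- \frac{7510156074}{282094861} \approx -26.623$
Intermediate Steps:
$r{\left(d,p \right)} = \frac{5}{9} + \frac{d}{9}$ ($r{\left(d,p \right)} = \frac{d + 5}{9} = \frac{5 + d}{9} = \frac{5}{9} + \frac{d}{9}$)
$o = -834461786$ ($o = 2 - \left(-20444 - 36864\right) \left(-45348 + 30787\right) = 2 - \left(-57308\right) \left(-14561\right) = 2 - 834461788 = -834461786$)
$X{\left(V \right)} = 9 - V \left(\frac{5}{9} + V^{2} + \frac{19 V}{9}\right)$ ($X{\left(V \right)} = 9 - \left(\left(\frac{5}{9} + \frac{V}{9}\right) + \left(\left(V^{2} + 1 V\right) + V\right)\right) V = 9 - \left(\left(\frac{5}{9} + \frac{V}{9}\right) + \left(\left(V^{2} + V\right) + V\right)\right) V = 9 - \left(\left(\frac{5}{9} + \frac{V}{9}\right) + \left(\left(V + V^{2}\right) + V\right)\right) V = 9 - \left(\left(\frac{5}{9} + \frac{V}{9}\right) + \left(V^{2} + 2 V\right)\right) V = 9 - \left(\frac{5}{9} + V^{2} + \frac{19 V}{9}\right) V = 9 - V \left(\frac{5}{9} + V^{2} + \frac{19 V}{9}\right)$)
$\frac{o}{X{\left(-316 \right)}} = - \frac{834461786}{9 - \left(-316\right)^{3} - \frac{19 \left(-316\right)^{2}}{9} - - \frac{1580}{9}} = - \frac{834461786}{9 - -31554496 - \frac{1897264}{9} + \frac{1580}{9}} = - \frac{834461786}{9 + 31554496 - \frac{1897264}{9} + \frac{1580}{9}} = - \frac{834461786}{\frac{282094861}{9}} = \left(-834461786\right) \frac{9}{282094861} = - \frac{7510156074}{282094861}$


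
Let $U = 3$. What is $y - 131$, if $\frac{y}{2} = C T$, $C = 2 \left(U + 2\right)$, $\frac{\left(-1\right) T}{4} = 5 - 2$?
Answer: $-371$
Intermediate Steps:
$T = -12$ ($T = - 4 \left(5 - 2\right) = \left(-4\right) 3 = -12$)
$C = 10$ ($C = 2 \left(3 + 2\right) = 2 \cdot 5 = 10$)
$y = -240$ ($y = 2 \cdot 10 \left(-12\right) = 2 \left(-120\right) = -240$)
$y - 131 = -240 - 131 = -371$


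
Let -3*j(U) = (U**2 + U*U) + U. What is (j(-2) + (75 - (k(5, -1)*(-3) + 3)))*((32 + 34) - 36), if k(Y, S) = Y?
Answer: 2550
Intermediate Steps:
j(U) = -2*U**2/3 - U/3 (j(U) = -((U**2 + U*U) + U)/3 = -((U**2 + U**2) + U)/3 = -(2*U**2 + U)/3 = -(U + 2*U**2)/3 = -2*U**2/3 - U/3)
(j(-2) + (75 - (k(5, -1)*(-3) + 3)))*((32 + 34) - 36) = (-1/3*(-2)*(1 + 2*(-2)) + (75 - (5*(-3) + 3)))*((32 + 34) - 36) = (-1/3*(-2)*(1 - 4) + (75 - (-15 + 3)))*(66 - 36) = (-1/3*(-2)*(-3) + (75 - 1*(-12)))*30 = (-2 + (75 + 12))*30 = (-2 + 87)*30 = 85*30 = 2550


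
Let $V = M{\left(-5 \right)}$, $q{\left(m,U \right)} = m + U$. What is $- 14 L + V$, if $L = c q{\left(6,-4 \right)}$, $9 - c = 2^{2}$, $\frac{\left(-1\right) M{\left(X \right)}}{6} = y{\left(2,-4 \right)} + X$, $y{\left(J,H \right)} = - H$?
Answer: $-134$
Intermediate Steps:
$q{\left(m,U \right)} = U + m$
$M{\left(X \right)} = -24 - 6 X$ ($M{\left(X \right)} = - 6 \left(\left(-1\right) \left(-4\right) + X\right) = - 6 \left(4 + X\right) = -24 - 6 X$)
$V = 6$ ($V = -24 - -30 = -24 + 30 = 6$)
$c = 5$ ($c = 9 - 2^{2} = 9 - 4 = 5$)
$L = 10$ ($L = 5 \left(-4 + 6\right) = 5 \cdot 2 = 10$)
$- 14 L + V = \left(-14\right) 10 + 6 = -140 + 6 = -134$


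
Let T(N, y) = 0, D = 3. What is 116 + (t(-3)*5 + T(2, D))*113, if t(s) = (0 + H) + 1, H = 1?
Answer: 1246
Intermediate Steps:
t(s) = 2 (t(s) = (0 + 1) + 1 = 1 + 1 = 2)
116 + (t(-3)*5 + T(2, D))*113 = 116 + (2*5 + 0)*113 = 116 + (10 + 0)*113 = 116 + 10*113 = 116 + 1130 = 1246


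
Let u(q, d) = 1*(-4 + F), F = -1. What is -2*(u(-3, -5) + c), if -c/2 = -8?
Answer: -22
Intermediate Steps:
c = 16 (c = -2*(-8) = 16)
u(q, d) = -5 (u(q, d) = 1*(-4 - 1) = 1*(-5) = -5)
-2*(u(-3, -5) + c) = -2*(-5 + 16) = -2*11 = -22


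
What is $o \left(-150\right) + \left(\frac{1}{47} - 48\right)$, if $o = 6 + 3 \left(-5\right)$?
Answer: $\frac{61195}{47} \approx 1302.0$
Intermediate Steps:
$o = -9$ ($o = 6 - 15 = -9$)
$o \left(-150\right) + \left(\frac{1}{47} - 48\right) = \left(-9\right) \left(-150\right) + \left(\frac{1}{47} - 48\right) = 1350 + \left(\frac{1}{47} - 48\right) = 1350 - \frac{2255}{47} = \frac{61195}{47}$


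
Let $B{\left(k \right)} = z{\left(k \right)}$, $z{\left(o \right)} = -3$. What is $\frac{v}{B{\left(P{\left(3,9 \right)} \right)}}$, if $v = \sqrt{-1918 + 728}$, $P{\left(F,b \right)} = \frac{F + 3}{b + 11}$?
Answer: $- \frac{i \sqrt{1190}}{3} \approx - 11.499 i$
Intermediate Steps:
$P{\left(F,b \right)} = \frac{3 + F}{11 + b}$
$v = i \sqrt{1190}$ ($v = \sqrt{-1190} = i \sqrt{1190} \approx 34.496 i$)
$B{\left(k \right)} = -3$
$\frac{v}{B{\left(P{\left(3,9 \right)} \right)}} = \frac{i \sqrt{1190}}{-3} = i \sqrt{1190} \left(- \frac{1}{3}\right) = - \frac{i \sqrt{1190}}{3}$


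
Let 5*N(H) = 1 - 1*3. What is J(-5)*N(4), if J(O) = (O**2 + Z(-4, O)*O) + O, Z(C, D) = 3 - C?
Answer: 6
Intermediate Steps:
J(O) = O**2 + 8*O (J(O) = (O**2 + (3 - 1*(-4))*O) + O = (O**2 + (3 + 4)*O) + O = (O**2 + 7*O) + O = O**2 + 8*O)
N(H) = -2/5 (N(H) = (1 - 1*3)/5 = (1 - 3)/5 = (1/5)*(-2) = -2/5)
J(-5)*N(4) = -5*(8 - 5)*(-2/5) = -5*3*(-2/5) = -15*(-2/5) = 6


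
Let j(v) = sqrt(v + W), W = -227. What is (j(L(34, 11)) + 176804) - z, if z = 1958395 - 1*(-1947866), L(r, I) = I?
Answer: -3729457 + 6*I*sqrt(6) ≈ -3.7295e+6 + 14.697*I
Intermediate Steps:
j(v) = sqrt(-227 + v) (j(v) = sqrt(v - 227) = sqrt(-227 + v))
z = 3906261 (z = 1958395 + 1947866 = 3906261)
(j(L(34, 11)) + 176804) - z = (sqrt(-227 + 11) + 176804) - 1*3906261 = (sqrt(-216) + 176804) - 3906261 = (6*I*sqrt(6) + 176804) - 3906261 = (176804 + 6*I*sqrt(6)) - 3906261 = -3729457 + 6*I*sqrt(6)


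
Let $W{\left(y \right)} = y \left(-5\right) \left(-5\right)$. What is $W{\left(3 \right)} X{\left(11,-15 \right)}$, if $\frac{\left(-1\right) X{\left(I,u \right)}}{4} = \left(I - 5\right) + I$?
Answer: $-5100$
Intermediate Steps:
$W{\left(y \right)} = 25 y$ ($W{\left(y \right)} = - 5 y \left(-5\right) = 25 y$)
$X{\left(I,u \right)} = 20 - 8 I$ ($X{\left(I,u \right)} = - 4 \left(\left(I - 5\right) + I\right) = - 4 \left(\left(-5 + I\right) + I\right) = - 4 \left(-5 + 2 I\right) = 20 - 8 I$)
$W{\left(3 \right)} X{\left(11,-15 \right)} = 25 \cdot 3 \left(20 - 88\right) = 75 \left(20 - 88\right) = 75 \left(-68\right) = -5100$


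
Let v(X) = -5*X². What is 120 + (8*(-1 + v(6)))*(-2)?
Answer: 3016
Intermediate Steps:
120 + (8*(-1 + v(6)))*(-2) = 120 + (8*(-1 - 5*6²))*(-2) = 120 + (8*(-1 - 5*36))*(-2) = 120 + (8*(-1 - 180))*(-2) = 120 + (8*(-181))*(-2) = 120 - 1448*(-2) = 120 + 2896 = 3016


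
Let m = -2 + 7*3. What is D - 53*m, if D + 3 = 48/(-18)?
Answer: -3038/3 ≈ -1012.7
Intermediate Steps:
D = -17/3 (D = -3 + 48/(-18) = -3 + 48*(-1/18) = -3 - 8/3 = -17/3 ≈ -5.6667)
m = 19 (m = -2 + 21 = 19)
D - 53*m = -17/3 - 53*19 = -17/3 - 1007 = -3038/3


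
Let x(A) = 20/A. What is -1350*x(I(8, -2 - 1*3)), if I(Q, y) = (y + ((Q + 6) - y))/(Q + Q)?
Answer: -216000/7 ≈ -30857.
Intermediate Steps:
I(Q, y) = (6 + Q)/(2*Q) (I(Q, y) = (y + ((6 + Q) - y))/((2*Q)) = (y + (6 + Q - y))*(1/(2*Q)) = (6 + Q)*(1/(2*Q)) = (6 + Q)/(2*Q))
-1350*x(I(8, -2 - 1*3)) = -27000/((1/2)*(6 + 8)/8) = -27000/((1/2)*(1/8)*14) = -27000/7/8 = -27000*8/7 = -1350*160/7 = -216000/7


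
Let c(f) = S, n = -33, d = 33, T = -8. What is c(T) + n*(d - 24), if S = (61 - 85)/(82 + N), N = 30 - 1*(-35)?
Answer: -14561/49 ≈ -297.16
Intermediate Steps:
N = 65 (N = 30 + 35 = 65)
S = -8/49 (S = (61 - 85)/(82 + 65) = -24/147 = -24*1/147 = -8/49 ≈ -0.16327)
c(f) = -8/49
c(T) + n*(d - 24) = -8/49 - 33*(33 - 24) = -8/49 - 33*9 = -8/49 - 297 = -14561/49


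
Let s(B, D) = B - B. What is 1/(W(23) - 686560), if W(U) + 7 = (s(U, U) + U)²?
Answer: -1/686038 ≈ -1.4576e-6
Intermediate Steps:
s(B, D) = 0
W(U) = -7 + U² (W(U) = -7 + (0 + U)² = -7 + U²)
1/(W(23) - 686560) = 1/((-7 + 23²) - 686560) = 1/((-7 + 529) - 686560) = 1/(522 - 686560) = 1/(-686038) = -1/686038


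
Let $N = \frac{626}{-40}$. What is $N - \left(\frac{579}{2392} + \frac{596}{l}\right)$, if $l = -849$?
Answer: $- \frac{154240421}{10154040} \approx -15.19$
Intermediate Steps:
$N = - \frac{313}{20}$ ($N = 626 \left(- \frac{1}{40}\right) = - \frac{313}{20} \approx -15.65$)
$N - \left(\frac{579}{2392} + \frac{596}{l}\right) = - \frac{313}{20} - \left(- \frac{596}{849} + \frac{579}{2392}\right) = - \frac{313}{20} - - \frac{934061}{2030808} = - \frac{313}{20} + \left(\frac{596}{849} - \frac{579}{2392}\right) = - \frac{313}{20} + \frac{934061}{2030808} = - \frac{154240421}{10154040}$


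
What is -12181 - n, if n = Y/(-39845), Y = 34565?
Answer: -97063476/7969 ≈ -12180.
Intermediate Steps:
n = -6913/7969 (n = 34565/(-39845) = 34565*(-1/39845) = -6913/7969 ≈ -0.86749)
-12181 - n = -12181 - 1*(-6913/7969) = -12181 + 6913/7969 = -97063476/7969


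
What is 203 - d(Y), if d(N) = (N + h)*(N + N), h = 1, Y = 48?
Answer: -4501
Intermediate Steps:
d(N) = 2*N*(1 + N) (d(N) = (N + 1)*(N + N) = (1 + N)*(2*N) = 2*N*(1 + N))
203 - d(Y) = 203 - 2*48*(1 + 48) = 203 - 2*48*49 = 203 - 1*4704 = 203 - 4704 = -4501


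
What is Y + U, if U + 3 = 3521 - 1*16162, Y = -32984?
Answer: -45628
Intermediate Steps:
U = -12644 (U = -3 + (3521 - 1*16162) = -3 + (3521 - 16162) = -3 - 12641 = -12644)
Y + U = -32984 - 12644 = -45628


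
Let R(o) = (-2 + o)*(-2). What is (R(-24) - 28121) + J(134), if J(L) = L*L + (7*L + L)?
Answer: -9041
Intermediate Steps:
J(L) = L² + 8*L
R(o) = 4 - 2*o
(R(-24) - 28121) + J(134) = ((4 - 2*(-24)) - 28121) + 134*(8 + 134) = ((4 + 48) - 28121) + 134*142 = (52 - 28121) + 19028 = -28069 + 19028 = -9041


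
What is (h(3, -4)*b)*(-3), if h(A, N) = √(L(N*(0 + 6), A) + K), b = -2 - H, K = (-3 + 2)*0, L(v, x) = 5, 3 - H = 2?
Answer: 9*√5 ≈ 20.125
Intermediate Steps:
H = 1 (H = 3 - 1*2 = 3 - 2 = 1)
K = 0 (K = -1*0 = 0)
b = -3 (b = -2 - 1*1 = -2 - 1 = -3)
h(A, N) = √5 (h(A, N) = √(5 + 0) = √5)
(h(3, -4)*b)*(-3) = (√5*(-3))*(-3) = -3*√5*(-3) = 9*√5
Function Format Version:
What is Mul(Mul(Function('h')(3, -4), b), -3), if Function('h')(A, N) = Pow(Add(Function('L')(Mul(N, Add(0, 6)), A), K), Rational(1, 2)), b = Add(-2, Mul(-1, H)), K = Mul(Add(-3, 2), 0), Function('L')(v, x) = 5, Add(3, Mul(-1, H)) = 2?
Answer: Mul(9, Pow(5, Rational(1, 2))) ≈ 20.125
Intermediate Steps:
H = 1 (H = Add(3, Mul(-1, 2)) = Add(3, -2) = 1)
K = 0 (K = Mul(-1, 0) = 0)
b = -3 (b = Add(-2, Mul(-1, 1)) = Add(-2, -1) = -3)
Function('h')(A, N) = Pow(5, Rational(1, 2)) (Function('h')(A, N) = Pow(Add(5, 0), Rational(1, 2)) = Pow(5, Rational(1, 2)))
Mul(Mul(Function('h')(3, -4), b), -3) = Mul(Mul(Pow(5, Rational(1, 2)), -3), -3) = Mul(Mul(-3, Pow(5, Rational(1, 2))), -3) = Mul(9, Pow(5, Rational(1, 2)))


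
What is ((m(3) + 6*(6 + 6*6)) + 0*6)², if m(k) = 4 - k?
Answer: 64009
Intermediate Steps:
((m(3) + 6*(6 + 6*6)) + 0*6)² = (((4 - 1*3) + 6*(6 + 6*6)) + 0*6)² = (((4 - 3) + 6*(6 + 36)) + 0)² = ((1 + 6*42) + 0)² = ((1 + 252) + 0)² = (253 + 0)² = 253² = 64009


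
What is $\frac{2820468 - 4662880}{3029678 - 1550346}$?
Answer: $- \frac{460603}{369833} \approx -1.2454$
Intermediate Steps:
$\frac{2820468 - 4662880}{3029678 - 1550346} = - \frac{1842412}{1479332} = \left(-1842412\right) \frac{1}{1479332} = - \frac{460603}{369833}$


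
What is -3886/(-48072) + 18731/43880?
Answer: 133869289/263674920 ≈ 0.50771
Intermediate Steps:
-3886/(-48072) + 18731/43880 = -3886*(-1/48072) + 18731*(1/43880) = 1943/24036 + 18731/43880 = 133869289/263674920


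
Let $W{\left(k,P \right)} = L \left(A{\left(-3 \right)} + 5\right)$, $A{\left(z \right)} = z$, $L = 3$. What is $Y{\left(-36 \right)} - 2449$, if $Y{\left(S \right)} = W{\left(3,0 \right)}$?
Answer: $-2443$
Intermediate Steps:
$W{\left(k,P \right)} = 6$ ($W{\left(k,P \right)} = 3 \left(-3 + 5\right) = 3 \cdot 2 = 6$)
$Y{\left(S \right)} = 6$
$Y{\left(-36 \right)} - 2449 = 6 - 2449 = -2443$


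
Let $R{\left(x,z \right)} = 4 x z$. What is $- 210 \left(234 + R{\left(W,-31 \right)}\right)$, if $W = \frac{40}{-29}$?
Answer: $- \frac{2466660}{29} \approx -85057.0$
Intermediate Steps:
$W = - \frac{40}{29}$ ($W = 40 \left(- \frac{1}{29}\right) = - \frac{40}{29} \approx -1.3793$)
$R{\left(x,z \right)} = 4 x z$
$- 210 \left(234 + R{\left(W,-31 \right)}\right) = - 210 \left(234 + 4 \left(- \frac{40}{29}\right) \left(-31\right)\right) = - 210 \left(234 + \frac{4960}{29}\right) = \left(-210\right) \frac{11746}{29} = - \frac{2466660}{29}$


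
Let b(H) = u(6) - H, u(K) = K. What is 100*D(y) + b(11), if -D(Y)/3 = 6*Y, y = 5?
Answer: -9005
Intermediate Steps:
b(H) = 6 - H
D(Y) = -18*Y
100*D(y) + b(11) = 100*(-18*5) + (6 - 1*11) = 100*(-90) + (6 - 11) = -9000 - 5 = -9005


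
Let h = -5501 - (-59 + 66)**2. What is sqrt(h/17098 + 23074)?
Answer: sqrt(1686348819199)/8549 ≈ 151.90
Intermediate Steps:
h = -5550 (h = -5501 - 1*7**2 = -5501 - 1*49 = -5501 - 49 = -5550)
sqrt(h/17098 + 23074) = sqrt(-5550/17098 + 23074) = sqrt(-5550*1/17098 + 23074) = sqrt(-2775/8549 + 23074) = sqrt(197256851/8549) = sqrt(1686348819199)/8549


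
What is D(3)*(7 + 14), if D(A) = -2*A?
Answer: -126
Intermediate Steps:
D(3)*(7 + 14) = (-2*3)*(7 + 14) = -6*21 = -126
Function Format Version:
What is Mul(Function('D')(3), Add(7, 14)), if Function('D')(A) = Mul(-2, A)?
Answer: -126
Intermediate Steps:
Mul(Function('D')(3), Add(7, 14)) = Mul(Mul(-2, 3), Add(7, 14)) = Mul(-6, 21) = -126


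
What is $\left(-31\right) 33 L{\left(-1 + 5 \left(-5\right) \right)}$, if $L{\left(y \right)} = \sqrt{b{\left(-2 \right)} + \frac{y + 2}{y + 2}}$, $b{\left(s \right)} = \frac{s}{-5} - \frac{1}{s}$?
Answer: $- \frac{1023 \sqrt{190}}{10} \approx -1410.1$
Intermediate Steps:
$b{\left(s \right)} = - \frac{1}{s} - \frac{s}{5}$ ($b{\left(s \right)} = s \left(- \frac{1}{5}\right) - \frac{1}{s} = - \frac{s}{5} - \frac{1}{s} = - \frac{1}{s} - \frac{s}{5}$)
$L{\left(y \right)} = \frac{\sqrt{190}}{10}$ ($L{\left(y \right)} = \sqrt{\left(- \frac{1}{-2} - - \frac{2}{5}\right) + \frac{y + 2}{y + 2}} = \sqrt{\left(\left(-1\right) \left(- \frac{1}{2}\right) + \frac{2}{5}\right) + \frac{2 + y}{2 + y}} = \sqrt{\left(\frac{1}{2} + \frac{2}{5}\right) + 1} = \sqrt{\frac{9}{10} + 1} = \sqrt{\frac{19}{10}} = \frac{\sqrt{190}}{10}$)
$\left(-31\right) 33 L{\left(-1 + 5 \left(-5\right) \right)} = \left(-31\right) 33 \frac{\sqrt{190}}{10} = - 1023 \frac{\sqrt{190}}{10} = - \frac{1023 \sqrt{190}}{10}$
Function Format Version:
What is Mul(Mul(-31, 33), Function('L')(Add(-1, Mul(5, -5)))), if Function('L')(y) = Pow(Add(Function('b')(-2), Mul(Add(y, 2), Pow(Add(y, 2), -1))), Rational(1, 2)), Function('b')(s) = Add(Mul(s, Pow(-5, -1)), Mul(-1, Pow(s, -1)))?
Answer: Mul(Rational(-1023, 10), Pow(190, Rational(1, 2))) ≈ -1410.1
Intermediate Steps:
Function('b')(s) = Add(Mul(-1, Pow(s, -1)), Mul(Rational(-1, 5), s)) (Function('b')(s) = Add(Mul(s, Rational(-1, 5)), Mul(-1, Pow(s, -1))) = Add(Mul(Rational(-1, 5), s), Mul(-1, Pow(s, -1))) = Add(Mul(-1, Pow(s, -1)), Mul(Rational(-1, 5), s)))
Function('L')(y) = Mul(Rational(1, 10), Pow(190, Rational(1, 2))) (Function('L')(y) = Pow(Add(Add(Mul(-1, Pow(-2, -1)), Mul(Rational(-1, 5), -2)), Mul(Add(y, 2), Pow(Add(y, 2), -1))), Rational(1, 2)) = Pow(Add(Add(Mul(-1, Rational(-1, 2)), Rational(2, 5)), Mul(Add(2, y), Pow(Add(2, y), -1))), Rational(1, 2)) = Pow(Add(Add(Rational(1, 2), Rational(2, 5)), 1), Rational(1, 2)) = Pow(Add(Rational(9, 10), 1), Rational(1, 2)) = Pow(Rational(19, 10), Rational(1, 2)) = Mul(Rational(1, 10), Pow(190, Rational(1, 2))))
Mul(Mul(-31, 33), Function('L')(Add(-1, Mul(5, -5)))) = Mul(Mul(-31, 33), Mul(Rational(1, 10), Pow(190, Rational(1, 2)))) = Mul(-1023, Mul(Rational(1, 10), Pow(190, Rational(1, 2)))) = Mul(Rational(-1023, 10), Pow(190, Rational(1, 2)))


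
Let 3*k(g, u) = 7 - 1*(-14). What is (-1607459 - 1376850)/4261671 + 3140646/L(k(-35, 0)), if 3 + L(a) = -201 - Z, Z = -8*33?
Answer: 2230703486821/42616710 ≈ 52343.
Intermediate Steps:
Z = -264
k(g, u) = 7 (k(g, u) = (7 - 1*(-14))/3 = (7 + 14)/3 = (⅓)*21 = 7)
L(a) = 60 (L(a) = -3 + (-201 - 1*(-264)) = -3 + (-201 + 264) = -3 + 63 = 60)
(-1607459 - 1376850)/4261671 + 3140646/L(k(-35, 0)) = (-1607459 - 1376850)/4261671 + 3140646/60 = -2984309*1/4261671 + 3140646*(1/60) = -2984309/4261671 + 523441/10 = 2230703486821/42616710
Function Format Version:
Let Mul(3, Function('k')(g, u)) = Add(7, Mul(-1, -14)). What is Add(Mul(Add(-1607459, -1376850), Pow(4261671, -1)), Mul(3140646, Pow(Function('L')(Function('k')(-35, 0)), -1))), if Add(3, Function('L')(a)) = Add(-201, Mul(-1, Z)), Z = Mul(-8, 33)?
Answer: Rational(2230703486821, 42616710) ≈ 52343.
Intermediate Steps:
Z = -264
Function('k')(g, u) = 7 (Function('k')(g, u) = Mul(Rational(1, 3), Add(7, Mul(-1, -14))) = Mul(Rational(1, 3), Add(7, 14)) = Mul(Rational(1, 3), 21) = 7)
Function('L')(a) = 60 (Function('L')(a) = Add(-3, Add(-201, Mul(-1, -264))) = Add(-3, Add(-201, 264)) = Add(-3, 63) = 60)
Add(Mul(Add(-1607459, -1376850), Pow(4261671, -1)), Mul(3140646, Pow(Function('L')(Function('k')(-35, 0)), -1))) = Add(Mul(Add(-1607459, -1376850), Pow(4261671, -1)), Mul(3140646, Pow(60, -1))) = Add(Mul(-2984309, Rational(1, 4261671)), Mul(3140646, Rational(1, 60))) = Add(Rational(-2984309, 4261671), Rational(523441, 10)) = Rational(2230703486821, 42616710)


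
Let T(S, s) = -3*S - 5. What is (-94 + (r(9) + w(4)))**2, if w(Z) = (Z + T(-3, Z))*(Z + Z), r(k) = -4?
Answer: 1156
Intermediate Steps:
T(S, s) = -5 - 3*S
w(Z) = 2*Z*(4 + Z) (w(Z) = (Z + (-5 - 3*(-3)))*(Z + Z) = (Z + (-5 + 9))*(2*Z) = (Z + 4)*(2*Z) = (4 + Z)*(2*Z) = 2*Z*(4 + Z))
(-94 + (r(9) + w(4)))**2 = (-94 + (-4 + 2*4*(4 + 4)))**2 = (-94 + (-4 + 2*4*8))**2 = (-94 + (-4 + 64))**2 = (-94 + 60)**2 = (-34)**2 = 1156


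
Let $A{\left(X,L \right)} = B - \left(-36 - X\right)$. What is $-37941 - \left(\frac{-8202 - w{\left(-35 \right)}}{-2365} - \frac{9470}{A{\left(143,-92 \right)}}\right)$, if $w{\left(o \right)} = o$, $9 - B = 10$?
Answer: $- \frac{7975539973}{210485} \approx -37891.0$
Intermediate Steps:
$B = -1$ ($B = 9 - 10 = -1$)
$A{\left(X,L \right)} = 35 + X$ ($A{\left(X,L \right)} = -1 - \left(-36 - X\right) = -1 + \left(36 + X\right) = 35 + X$)
$-37941 - \left(\frac{-8202 - w{\left(-35 \right)}}{-2365} - \frac{9470}{A{\left(143,-92 \right)}}\right) = -37941 - \left(\frac{-8202 - -35}{-2365} - \frac{9470}{35 + 143}\right) = -37941 - \left(\left(-8202 + 35\right) \left(- \frac{1}{2365}\right) - \frac{9470}{178}\right) = -37941 - \left(\left(-8167\right) \left(- \frac{1}{2365}\right) - \frac{4735}{89}\right) = -37941 - \left(\frac{8167}{2365} - \frac{4735}{89}\right) = -37941 - - \frac{10471412}{210485} = -37941 + \frac{10471412}{210485} = - \frac{7975539973}{210485}$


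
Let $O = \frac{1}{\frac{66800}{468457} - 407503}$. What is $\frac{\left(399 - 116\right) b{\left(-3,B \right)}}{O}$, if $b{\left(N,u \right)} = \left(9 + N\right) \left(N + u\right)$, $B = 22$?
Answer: $- \frac{6158737276582602}{468457} \approx -1.3147 \cdot 10^{10}$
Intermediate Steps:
$O = - \frac{468457}{190897566071}$ ($O = \frac{1}{66800 \cdot \frac{1}{468457} - 407503} = \frac{1}{\frac{66800}{468457} - 407503} = \frac{1}{- \frac{190897566071}{468457}} = - \frac{468457}{190897566071} \approx -2.454 \cdot 10^{-6}$)
$\frac{\left(399 - 116\right) b{\left(-3,B \right)}}{O} = \frac{\left(399 - 116\right) \left(\left(-3\right)^{2} + 9 \left(-3\right) + 9 \cdot 22 - 66\right)}{- \frac{468457}{190897566071}} = 283 \left(9 - 27 + 198 - 66\right) \left(- \frac{190897566071}{468457}\right) = 283 \cdot 114 \left(- \frac{190897566071}{468457}\right) = 32262 \left(- \frac{190897566071}{468457}\right) = - \frac{6158737276582602}{468457}$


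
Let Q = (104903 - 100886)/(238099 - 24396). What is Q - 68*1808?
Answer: -26273497615/213703 ≈ -1.2294e+5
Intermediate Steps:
Q = 4017/213703 ≈ 0.018797
Q - 68*1808 = 4017/213703 - 68*1808 = 4017/213703 - 1*122944 = 4017/213703 - 122944 = -26273497615/213703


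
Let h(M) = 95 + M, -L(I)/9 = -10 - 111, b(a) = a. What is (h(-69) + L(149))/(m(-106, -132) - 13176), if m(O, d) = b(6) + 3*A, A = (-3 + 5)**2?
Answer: -1115/13158 ≈ -0.084739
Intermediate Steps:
L(I) = 1089 (L(I) = -9*(-10 - 111) = -9*(-121) = 1089)
A = 4 (A = 2**2 = 4)
m(O, d) = 18 (m(O, d) = 6 + 3*4 = 6 + 12 = 18)
(h(-69) + L(149))/(m(-106, -132) - 13176) = ((95 - 69) + 1089)/(18 - 13176) = (26 + 1089)/(-13158) = 1115*(-1/13158) = -1115/13158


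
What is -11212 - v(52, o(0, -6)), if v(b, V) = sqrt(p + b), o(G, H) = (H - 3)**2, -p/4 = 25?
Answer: -11212 - 4*I*sqrt(3) ≈ -11212.0 - 6.9282*I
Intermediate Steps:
p = -100 (p = -4*25 = -100)
o(G, H) = (-3 + H)**2
v(b, V) = sqrt(-100 + b)
-11212 - v(52, o(0, -6)) = -11212 - sqrt(-100 + 52) = -11212 - sqrt(-48) = -11212 - 4*I*sqrt(3)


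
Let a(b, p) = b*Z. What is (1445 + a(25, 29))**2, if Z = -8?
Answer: 1550025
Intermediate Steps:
a(b, p) = -8*b (a(b, p) = b*(-8) = -8*b)
(1445 + a(25, 29))**2 = (1445 - 8*25)**2 = (1445 - 200)**2 = 1245**2 = 1550025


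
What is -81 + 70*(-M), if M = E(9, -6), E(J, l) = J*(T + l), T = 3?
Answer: 1809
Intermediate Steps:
E(J, l) = J*(3 + l)
M = -27 (M = 9*(3 - 6) = 9*(-3) = -27)
-81 + 70*(-M) = -81 + 70*(-1*(-27)) = -81 + 70*27 = -81 + 1890 = 1809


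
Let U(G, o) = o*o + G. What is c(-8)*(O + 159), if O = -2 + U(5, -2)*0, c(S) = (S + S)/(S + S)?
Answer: 157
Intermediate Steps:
c(S) = 1 (c(S) = (2*S)/((2*S)) = (2*S)*(1/(2*S)) = 1)
U(G, o) = G + o² (U(G, o) = o² + G = G + o²)
O = -2 (O = -2 + (5 + (-2)²)*0 = -2 + (5 + 4)*0 = -2 + 9*0 = -2 + 0 = -2)
c(-8)*(O + 159) = 1*(-2 + 159) = 1*157 = 157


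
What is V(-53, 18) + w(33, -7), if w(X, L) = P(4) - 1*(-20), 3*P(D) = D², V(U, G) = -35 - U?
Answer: 130/3 ≈ 43.333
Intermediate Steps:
P(D) = D²/3
w(X, L) = 76/3 (w(X, L) = (⅓)*4² - 1*(-20) = (⅓)*16 + 20 = 16/3 + 20 = 76/3)
V(-53, 18) + w(33, -7) = (-35 - 1*(-53)) + 76/3 = (-35 + 53) + 76/3 = 18 + 76/3 = 130/3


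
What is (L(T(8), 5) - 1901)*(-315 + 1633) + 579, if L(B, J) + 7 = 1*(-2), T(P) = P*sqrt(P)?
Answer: -2516801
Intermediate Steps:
T(P) = P**(3/2)
L(B, J) = -9 (L(B, J) = -7 + 1*(-2) = -7 - 2 = -9)
(L(T(8), 5) - 1901)*(-315 + 1633) + 579 = (-9 - 1901)*(-315 + 1633) + 579 = -1910*1318 + 579 = -2517380 + 579 = -2516801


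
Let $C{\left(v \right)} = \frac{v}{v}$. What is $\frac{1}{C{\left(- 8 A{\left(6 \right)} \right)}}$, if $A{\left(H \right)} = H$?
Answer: $1$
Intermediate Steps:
$C{\left(v \right)} = 1$
$\frac{1}{C{\left(- 8 A{\left(6 \right)} \right)}} = 1^{-1} = 1$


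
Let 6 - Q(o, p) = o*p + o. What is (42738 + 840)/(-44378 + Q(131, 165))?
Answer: -21789/33059 ≈ -0.65909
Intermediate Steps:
Q(o, p) = 6 - o - o*p (Q(o, p) = 6 - (o*p + o) = 6 - (o + o*p) = 6 + (-o - o*p) = 6 - o - o*p)
(42738 + 840)/(-44378 + Q(131, 165)) = (42738 + 840)/(-44378 + (6 - 1*131 - 1*131*165)) = 43578/(-44378 + (6 - 131 - 21615)) = 43578/(-44378 - 21740) = 43578/(-66118) = 43578*(-1/66118) = -21789/33059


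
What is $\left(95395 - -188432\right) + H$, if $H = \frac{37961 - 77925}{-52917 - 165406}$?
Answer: $\frac{61966002085}{218323} \approx 2.8383 \cdot 10^{5}$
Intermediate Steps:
$H = \frac{39964}{218323}$ ($H = - \frac{39964}{-218323} = \left(-39964\right) \left(- \frac{1}{218323}\right) = \frac{39964}{218323} \approx 0.18305$)
$\left(95395 - -188432\right) + H = \left(95395 - -188432\right) + \frac{39964}{218323} = \left(95395 + 188432\right) + \frac{39964}{218323} = 283827 + \frac{39964}{218323} = \frac{61966002085}{218323}$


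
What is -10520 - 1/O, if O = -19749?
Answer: -207759479/19749 ≈ -10520.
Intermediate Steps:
-10520 - 1/O = -10520 - 1/(-19749) = -10520 - 1*(-1/19749) = -10520 + 1/19749 = -207759479/19749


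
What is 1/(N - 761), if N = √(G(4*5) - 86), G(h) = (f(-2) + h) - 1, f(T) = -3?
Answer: -761/579191 - I*√70/579191 ≈ -0.0013139 - 1.4445e-5*I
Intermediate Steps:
G(h) = -4 + h (G(h) = (-3 + h) - 1 = -4 + h)
N = I*√70 (N = √((-4 + 4*5) - 86) = √((-4 + 20) - 86) = √(16 - 86) = √(-70) = I*√70 ≈ 8.3666*I)
1/(N - 761) = 1/(I*√70 - 761) = 1/(-761 + I*√70)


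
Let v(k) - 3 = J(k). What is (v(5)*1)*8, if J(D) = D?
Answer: 64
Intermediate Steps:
v(k) = 3 + k
(v(5)*1)*8 = ((3 + 5)*1)*8 = (8*1)*8 = 8*8 = 64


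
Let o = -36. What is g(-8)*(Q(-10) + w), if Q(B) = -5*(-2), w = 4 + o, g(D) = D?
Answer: 176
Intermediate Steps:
w = -32 (w = 4 - 36 = -32)
Q(B) = 10
g(-8)*(Q(-10) + w) = -8*(10 - 32) = -8*(-22) = 176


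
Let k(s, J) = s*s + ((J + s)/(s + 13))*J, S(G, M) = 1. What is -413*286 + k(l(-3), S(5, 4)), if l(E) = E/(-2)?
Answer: -13701407/116 ≈ -1.1812e+5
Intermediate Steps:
l(E) = -E/2 (l(E) = E*(-½) = -E/2)
k(s, J) = s² + J*(J + s)/(13 + s) (k(s, J) = s² + ((J + s)/(13 + s))*J = s² + J*(J + s)/(13 + s))
-413*286 + k(l(-3), S(5, 4)) = -413*286 + (1² + (-½*(-3))³ + 13*(-½*(-3))² + 1*(-½*(-3)))/(13 - ½*(-3)) = -118118 + (1 + (3/2)³ + 13*(3/2)² + 1*(3/2))/(13 + 3/2) = -118118 + (1 + 27/8 + 13*(9/4) + 3/2)/(29/2) = -118118 + 2*(1 + 27/8 + 117/4 + 3/2)/29 = -118118 + (2/29)*(281/8) = -118118 + 281/116 = -13701407/116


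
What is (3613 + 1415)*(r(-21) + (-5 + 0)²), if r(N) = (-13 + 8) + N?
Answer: -5028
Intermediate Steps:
r(N) = -5 + N
(3613 + 1415)*(r(-21) + (-5 + 0)²) = (3613 + 1415)*((-5 - 21) + (-5 + 0)²) = 5028*(-26 + (-5)²) = 5028*(-26 + 25) = 5028*(-1) = -5028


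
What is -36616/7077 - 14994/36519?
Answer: -68728202/12306903 ≈ -5.5845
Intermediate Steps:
-36616/7077 - 14994/36519 = -36616*1/7077 - 14994*1/36519 = -36616/7077 - 714/1739 = -68728202/12306903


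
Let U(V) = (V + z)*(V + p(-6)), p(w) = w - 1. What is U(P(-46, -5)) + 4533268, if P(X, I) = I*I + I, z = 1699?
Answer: 4555615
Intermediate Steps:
P(X, I) = I + I² (P(X, I) = I² + I = I + I²)
p(w) = -1 + w
U(V) = (-7 + V)*(1699 + V) (U(V) = (V + 1699)*(V + (-1 - 6)) = (1699 + V)*(V - 7) = (1699 + V)*(-7 + V) = (-7 + V)*(1699 + V))
U(P(-46, -5)) + 4533268 = (-11893 + (-5*(1 - 5))² + 1692*(-5*(1 - 5))) + 4533268 = (-11893 + (-5*(-4))² + 1692*(-5*(-4))) + 4533268 = (-11893 + 20² + 1692*20) + 4533268 = (-11893 + 400 + 33840) + 4533268 = 22347 + 4533268 = 4555615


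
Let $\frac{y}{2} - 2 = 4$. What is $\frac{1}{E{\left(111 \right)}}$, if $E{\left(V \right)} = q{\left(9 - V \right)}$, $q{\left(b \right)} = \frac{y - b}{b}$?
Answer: $- \frac{17}{19} \approx -0.89474$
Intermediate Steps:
$y = 12$ ($y = 4 + 2 \cdot 4 = 4 + 8 = 12$)
$q{\left(b \right)} = \frac{12 - b}{b}$
$E{\left(V \right)} = \frac{3 + V}{9 - V}$ ($E{\left(V \right)} = \frac{12 - \left(9 - V\right)}{9 - V} = \frac{12 + \left(-9 + V\right)}{9 - V} = \frac{3 + V}{9 - V}$)
$\frac{1}{E{\left(111 \right)}} = \frac{1}{\frac{1}{-9 + 111} \left(-3 - 111\right)} = \frac{1}{\frac{1}{102} \left(-3 - 111\right)} = \frac{1}{\frac{1}{102} \left(-114\right)} = \frac{1}{- \frac{19}{17}} = - \frac{17}{19}$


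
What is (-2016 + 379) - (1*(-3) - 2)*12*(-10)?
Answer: -2237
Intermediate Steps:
(-2016 + 379) - (1*(-3) - 2)*12*(-10) = -1637 - (-3 - 2)*(-120) = -1637 - (-5)*(-120) = -1637 - 1*600 = -1637 - 600 = -2237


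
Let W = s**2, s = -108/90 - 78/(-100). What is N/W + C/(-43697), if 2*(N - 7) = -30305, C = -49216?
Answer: -551503526498/6423459 ≈ -85858.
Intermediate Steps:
s = -21/50 (s = -108*1/90 - 78*(-1/100) = -6/5 + 39/50 = -21/50 ≈ -0.42000)
N = -30291/2 (N = 7 + (1/2)*(-30305) = 7 - 30305/2 = -30291/2 ≈ -15146.)
W = 441/2500 (W = (-21/50)**2 = 441/2500 ≈ 0.17640)
N/W + C/(-43697) = -30291/(2*441/2500) - 49216/(-43697) = -30291/2*2500/441 - 49216*(-1/43697) = -12621250/147 + 49216/43697 = -551503526498/6423459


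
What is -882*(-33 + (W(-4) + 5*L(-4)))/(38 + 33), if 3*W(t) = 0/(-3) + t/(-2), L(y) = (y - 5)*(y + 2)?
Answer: -50862/71 ≈ -716.37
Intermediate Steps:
L(y) = (-5 + y)*(2 + y)
W(t) = -t/6 (W(t) = (0/(-3) + t/(-2))/3 = (0*(-1/3) + t*(-1/2))/3 = (0 - t/2)/3 = (-t/2)/3 = -t/6)
-882*(-33 + (W(-4) + 5*L(-4)))/(38 + 33) = -882*(-33 + (-1/6*(-4) + 5*(-10 + (-4)**2 - 3*(-4))))/(38 + 33) = -882*(-33 + (2/3 + 5*(-10 + 16 + 12)))/71 = -882*(-33 + (2/3 + 5*18))/71 = -882*(-33 + (2/3 + 90))/71 = -882*(-33 + 272/3)/71 = -50862/71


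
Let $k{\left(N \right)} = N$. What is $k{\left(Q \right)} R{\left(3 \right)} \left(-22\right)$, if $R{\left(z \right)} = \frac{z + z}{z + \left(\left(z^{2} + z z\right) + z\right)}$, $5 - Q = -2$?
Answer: $- \frac{77}{2} \approx -38.5$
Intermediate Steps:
$Q = 7$ ($Q = 5 - -2 = 5 + 2 = 7$)
$R{\left(z \right)} = \frac{2 z}{2 z + 2 z^{2}}$ ($R{\left(z \right)} = \frac{2 z}{z + \left(\left(z^{2} + z^{2}\right) + z\right)} = \frac{2 z}{z + \left(2 z^{2} + z\right)} = \frac{2 z}{z + \left(z + 2 z^{2}\right)} = \frac{2 z}{2 z + 2 z^{2}}$)
$k{\left(Q \right)} R{\left(3 \right)} \left(-22\right) = \frac{7}{1 + 3} \left(-22\right) = \frac{7}{4} \left(-22\right) = - \frac{77}{2}$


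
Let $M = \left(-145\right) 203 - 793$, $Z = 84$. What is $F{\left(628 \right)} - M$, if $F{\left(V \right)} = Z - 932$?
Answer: $29380$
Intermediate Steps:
$F{\left(V \right)} = -848$ ($F{\left(V \right)} = 84 - 932 = -848$)
$M = -30228$ ($M = -29435 - 793 = -30228$)
$F{\left(628 \right)} - M = -848 - -30228 = -848 + 30228 = 29380$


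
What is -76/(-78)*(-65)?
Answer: -190/3 ≈ -63.333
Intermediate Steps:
-76/(-78)*(-65) = -76*(-1/78)*(-65) = (38/39)*(-65) = -190/3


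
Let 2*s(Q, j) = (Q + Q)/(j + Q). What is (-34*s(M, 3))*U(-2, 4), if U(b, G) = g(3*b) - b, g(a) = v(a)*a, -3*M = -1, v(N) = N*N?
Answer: 3638/5 ≈ 727.60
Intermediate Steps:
v(N) = N²
M = ⅓ (M = -⅓*(-1) = ⅓ ≈ 0.33333)
s(Q, j) = Q/(Q + j) (s(Q, j) = ((Q + Q)/(j + Q))/2 = ((2*Q)/(Q + j))/2 = (2*Q/(Q + j))/2 = Q/(Q + j))
g(a) = a³ (g(a) = a²*a = a³)
U(b, G) = -b + 27*b³ (U(b, G) = (3*b)³ - b = 27*b³ - b = -b + 27*b³)
(-34*s(M, 3))*U(-2, 4) = (-34/(3*(⅓ + 3)))*(-1*(-2) + 27*(-2)³) = (-34/(3*10/3))*(2 + 27*(-8)) = (-34*3/(3*10))*(2 - 216) = -34*⅒*(-214) = -17/5*(-214) = 3638/5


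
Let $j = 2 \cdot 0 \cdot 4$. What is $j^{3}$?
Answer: $0$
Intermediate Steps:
$j = 0$ ($j = 0 \cdot 4 = 0$)
$j^{3} = 0^{3} = 0$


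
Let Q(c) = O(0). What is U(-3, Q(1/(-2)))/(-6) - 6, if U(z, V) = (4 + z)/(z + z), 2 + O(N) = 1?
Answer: -215/36 ≈ -5.9722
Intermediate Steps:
O(N) = -1 (O(N) = -2 + 1 = -1)
Q(c) = -1
U(z, V) = (4 + z)/(2*z) (U(z, V) = (4 + z)/((2*z)) = (4 + z)*(1/(2*z)) = (4 + z)/(2*z))
U(-3, Q(1/(-2)))/(-6) - 6 = ((½)*(4 - 3)/(-3))/(-6) - 6 = -(-1)/(12*3) - 6 = -⅙*(-⅙) - 6 = 1/36 - 6 = -215/36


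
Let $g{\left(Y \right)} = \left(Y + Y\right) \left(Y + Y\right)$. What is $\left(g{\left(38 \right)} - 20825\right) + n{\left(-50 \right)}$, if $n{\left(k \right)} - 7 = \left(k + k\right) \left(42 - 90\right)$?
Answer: $-10242$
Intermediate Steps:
$n{\left(k \right)} = 7 - 96 k$ ($n{\left(k \right)} = 7 + \left(k + k\right) \left(42 - 90\right) = 7 + 2 k \left(-48\right) = 7 - 96 k$)
$g{\left(Y \right)} = 4 Y^{2}$ ($g{\left(Y \right)} = 2 Y 2 Y = 4 Y^{2}$)
$\left(g{\left(38 \right)} - 20825\right) + n{\left(-50 \right)} = \left(4 \cdot 38^{2} - 20825\right) + \left(7 - -4800\right) = \left(4 \cdot 1444 - 20825\right) + \left(7 + 4800\right) = \left(5776 - 20825\right) + 4807 = -15049 + 4807 = -10242$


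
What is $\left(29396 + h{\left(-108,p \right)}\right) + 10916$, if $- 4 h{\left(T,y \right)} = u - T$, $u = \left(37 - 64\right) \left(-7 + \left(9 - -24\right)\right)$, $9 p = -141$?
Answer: $\frac{80921}{2} \approx 40461.0$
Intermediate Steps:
$p = - \frac{47}{3}$ ($p = \frac{1}{9} \left(-141\right) = - \frac{47}{3} \approx -15.667$)
$u = -702$ ($u = - 27 \left(-7 + \left(9 + 24\right)\right) = - 27 \left(-7 + 33\right) = \left(-27\right) 26 = -702$)
$h{\left(T,y \right)} = \frac{351}{2} + \frac{T}{4}$ ($h{\left(T,y \right)} = - \frac{-702 - T}{4} = \frac{351}{2} + \frac{T}{4}$)
$\left(29396 + h{\left(-108,p \right)}\right) + 10916 = \left(29396 + \left(\frac{351}{2} + \frac{1}{4} \left(-108\right)\right)\right) + 10916 = \left(29396 + \left(\frac{351}{2} - 27\right)\right) + 10916 = \left(29396 + \frac{297}{2}\right) + 10916 = \frac{59089}{2} + 10916 = \frac{80921}{2}$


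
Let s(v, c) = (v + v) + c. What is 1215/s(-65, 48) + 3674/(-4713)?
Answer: -6027563/386466 ≈ -15.597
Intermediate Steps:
s(v, c) = c + 2*v (s(v, c) = 2*v + c = c + 2*v)
1215/s(-65, 48) + 3674/(-4713) = 1215/(48 + 2*(-65)) + 3674/(-4713) = 1215/(48 - 130) + 3674*(-1/4713) = 1215/(-82) - 3674/4713 = 1215*(-1/82) - 3674/4713 = -1215/82 - 3674/4713 = -6027563/386466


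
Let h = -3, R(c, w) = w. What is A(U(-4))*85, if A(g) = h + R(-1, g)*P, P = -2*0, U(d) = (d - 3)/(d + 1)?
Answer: -255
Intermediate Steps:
U(d) = (-3 + d)/(1 + d)
P = 0
A(g) = -3 (A(g) = -3 + g*0 = -3 + 0 = -3)
A(U(-4))*85 = -3*85 = -255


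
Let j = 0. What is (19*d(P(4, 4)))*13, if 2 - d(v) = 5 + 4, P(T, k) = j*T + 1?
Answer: -1729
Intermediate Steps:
P(T, k) = 1 (P(T, k) = 0*T + 1 = 0 + 1 = 1)
d(v) = -7 (d(v) = 2 - (5 + 4) = 2 - 1*9 = 2 - 9 = -7)
(19*d(P(4, 4)))*13 = (19*(-7))*13 = -133*13 = -1729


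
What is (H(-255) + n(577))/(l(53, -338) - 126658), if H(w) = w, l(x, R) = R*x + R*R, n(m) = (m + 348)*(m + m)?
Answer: -1067195/30328 ≈ -35.188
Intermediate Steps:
n(m) = 2*m*(348 + m) (n(m) = (348 + m)*(2*m) = 2*m*(348 + m))
l(x, R) = R² + R*x (l(x, R) = R*x + R² = R² + R*x)
(H(-255) + n(577))/(l(53, -338) - 126658) = (-255 + 2*577*(348 + 577))/(-338*(-338 + 53) - 126658) = (-255 + 2*577*925)/(-338*(-285) - 126658) = (-255 + 1067450)/(96330 - 126658) = 1067195/(-30328) = 1067195*(-1/30328) = -1067195/30328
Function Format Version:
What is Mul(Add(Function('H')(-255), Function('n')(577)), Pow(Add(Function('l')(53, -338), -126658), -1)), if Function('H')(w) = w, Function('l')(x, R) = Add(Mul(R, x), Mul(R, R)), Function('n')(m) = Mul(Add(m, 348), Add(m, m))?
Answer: Rational(-1067195, 30328) ≈ -35.188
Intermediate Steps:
Function('n')(m) = Mul(2, m, Add(348, m)) (Function('n')(m) = Mul(Add(348, m), Mul(2, m)) = Mul(2, m, Add(348, m)))
Function('l')(x, R) = Add(Pow(R, 2), Mul(R, x)) (Function('l')(x, R) = Add(Mul(R, x), Pow(R, 2)) = Add(Pow(R, 2), Mul(R, x)))
Mul(Add(Function('H')(-255), Function('n')(577)), Pow(Add(Function('l')(53, -338), -126658), -1)) = Mul(Add(-255, Mul(2, 577, Add(348, 577))), Pow(Add(Mul(-338, Add(-338, 53)), -126658), -1)) = Mul(Add(-255, Mul(2, 577, 925)), Pow(Add(Mul(-338, -285), -126658), -1)) = Mul(Add(-255, 1067450), Pow(Add(96330, -126658), -1)) = Mul(1067195, Pow(-30328, -1)) = Mul(1067195, Rational(-1, 30328)) = Rational(-1067195, 30328)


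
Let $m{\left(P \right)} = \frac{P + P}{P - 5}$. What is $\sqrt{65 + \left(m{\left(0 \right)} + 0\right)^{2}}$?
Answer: $\sqrt{65} \approx 8.0623$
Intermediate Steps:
$m{\left(P \right)} = \frac{2 P}{-5 + P}$
$\sqrt{65 + \left(m{\left(0 \right)} + 0\right)^{2}} = \sqrt{65 + \left(2 \cdot 0 \frac{1}{-5 + 0} + 0\right)^{2}} = \sqrt{65 + \left(2 \cdot 0 \frac{1}{-5} + 0\right)^{2}} = \sqrt{65 + \left(2 \cdot 0 \left(- \frac{1}{5}\right) + 0\right)^{2}} = \sqrt{65 + \left(0 + 0\right)^{2}} = \sqrt{65 + 0^{2}} = \sqrt{65 + 0} = \sqrt{65}$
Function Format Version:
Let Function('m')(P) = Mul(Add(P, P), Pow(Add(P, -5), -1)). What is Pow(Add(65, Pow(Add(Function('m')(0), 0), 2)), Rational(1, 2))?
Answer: Pow(65, Rational(1, 2)) ≈ 8.0623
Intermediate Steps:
Function('m')(P) = Mul(2, P, Pow(Add(-5, P), -1)) (Function('m')(P) = Mul(Mul(2, P), Pow(Add(-5, P), -1)) = Mul(2, P, Pow(Add(-5, P), -1)))
Pow(Add(65, Pow(Add(Function('m')(0), 0), 2)), Rational(1, 2)) = Pow(Add(65, Pow(Add(Mul(2, 0, Pow(Add(-5, 0), -1)), 0), 2)), Rational(1, 2)) = Pow(Add(65, Pow(Add(Mul(2, 0, Pow(-5, -1)), 0), 2)), Rational(1, 2)) = Pow(Add(65, Pow(Add(Mul(2, 0, Rational(-1, 5)), 0), 2)), Rational(1, 2)) = Pow(Add(65, Pow(Add(0, 0), 2)), Rational(1, 2)) = Pow(Add(65, Pow(0, 2)), Rational(1, 2)) = Pow(Add(65, 0), Rational(1, 2)) = Pow(65, Rational(1, 2))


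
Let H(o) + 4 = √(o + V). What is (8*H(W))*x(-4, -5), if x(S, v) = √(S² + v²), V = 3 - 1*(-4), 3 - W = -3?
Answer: 8*√41*(-4 + √13) ≈ -20.206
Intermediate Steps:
W = 6 (W = 3 - 1*(-3) = 3 + 3 = 6)
V = 7 (V = 3 + 4 = 7)
H(o) = -4 + √(7 + o) (H(o) = -4 + √(o + 7) = -4 + √(7 + o))
(8*H(W))*x(-4, -5) = (8*(-4 + √(7 + 6)))*√((-4)² + (-5)²) = (8*(-4 + √13))*√(16 + 25) = (-32 + 8*√13)*√41 = √41*(-32 + 8*√13)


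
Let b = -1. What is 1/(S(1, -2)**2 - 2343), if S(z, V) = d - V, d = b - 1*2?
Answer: -1/2342 ≈ -0.00042699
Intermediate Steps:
d = -3 (d = -1 - 1*2 = -1 - 2 = -3)
S(z, V) = -3 - V
1/(S(1, -2)**2 - 2343) = 1/((-3 - 1*(-2))**2 - 2343) = 1/((-3 + 2)**2 - 2343) = 1/((-1)**2 - 2343) = 1/(1 - 2343) = 1/(-2342) = -1/2342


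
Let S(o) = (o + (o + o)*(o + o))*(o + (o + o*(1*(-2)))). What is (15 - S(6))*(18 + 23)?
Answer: 615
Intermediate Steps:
S(o) = 0 (S(o) = (o + (2*o)*(2*o))*(o + (o + o*(-2))) = (o + 4*o²)*(o + (o - 2*o)) = (o + 4*o²)*(o - o) = (o + 4*o²)*0 = 0)
(15 - S(6))*(18 + 23) = (15 - 1*0)*(18 + 23) = (15 + 0)*41 = 15*41 = 615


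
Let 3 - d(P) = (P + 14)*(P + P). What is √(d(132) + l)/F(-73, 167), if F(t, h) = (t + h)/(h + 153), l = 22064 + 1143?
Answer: 160*I*√15334/47 ≈ 421.55*I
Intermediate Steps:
l = 23207
d(P) = 3 - 2*P*(14 + P) (d(P) = 3 - (P + 14)*(P + P) = 3 - (14 + P)*2*P = 3 - 2*P*(14 + P))
F(t, h) = (h + t)/(153 + h)
√(d(132) + l)/F(-73, 167) = √((3 - 28*132 - 2*132²) + 23207)/(((167 - 73)/(153 + 167))) = √((3 - 3696 - 2*17424) + 23207)/((94/320)) = √((3 - 3696 - 34848) + 23207)/(((1/320)*94)) = √(-38541 + 23207)/(47/160) = √(-15334)*(160/47) = (I*√15334)*(160/47) = 160*I*√15334/47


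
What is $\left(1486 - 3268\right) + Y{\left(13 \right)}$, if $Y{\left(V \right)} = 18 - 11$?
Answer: $-1775$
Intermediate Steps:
$Y{\left(V \right)} = 7$ ($Y{\left(V \right)} = 18 - 11 = 7$)
$\left(1486 - 3268\right) + Y{\left(13 \right)} = \left(1486 - 3268\right) + 7 = -1782 + 7 = -1775$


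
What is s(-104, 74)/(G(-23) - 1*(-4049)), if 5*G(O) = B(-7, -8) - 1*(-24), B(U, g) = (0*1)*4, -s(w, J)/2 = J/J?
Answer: -10/20269 ≈ -0.00049336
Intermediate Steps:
s(w, J) = -2 (s(w, J) = -2*J/J = -2*1 = -2)
B(U, g) = 0 (B(U, g) = 0*4 = 0)
G(O) = 24/5 (G(O) = (0 - 1*(-24))/5 = (0 + 24)/5 = (1/5)*24 = 24/5)
s(-104, 74)/(G(-23) - 1*(-4049)) = -2/(24/5 - 1*(-4049)) = -2/(24/5 + 4049) = -2/20269/5 = -2*5/20269 = -10/20269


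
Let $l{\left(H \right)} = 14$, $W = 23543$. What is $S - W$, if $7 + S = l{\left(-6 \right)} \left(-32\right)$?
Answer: $-23998$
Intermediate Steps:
$S = -455$ ($S = -7 + 14 \left(-32\right) = -7 - 448 = -455$)
$S - W = -455 - 23543 = -23998$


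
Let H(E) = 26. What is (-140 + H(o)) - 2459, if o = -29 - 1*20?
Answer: -2573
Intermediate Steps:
o = -49 (o = -29 - 20 = -49)
(-140 + H(o)) - 2459 = (-140 + 26) - 2459 = -114 - 2459 = -2573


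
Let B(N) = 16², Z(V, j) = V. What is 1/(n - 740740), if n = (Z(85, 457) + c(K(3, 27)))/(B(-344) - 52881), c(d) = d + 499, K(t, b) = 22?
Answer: -52625/38981443106 ≈ -1.3500e-6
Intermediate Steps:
c(d) = 499 + d
B(N) = 256
n = -606/52625 (n = (85 + (499 + 22))/(256 - 52881) = (85 + 521)/(-52625) = 606*(-1/52625) = -606/52625 ≈ -0.011515)
1/(n - 740740) = 1/(-606/52625 - 740740) = 1/(-38981443106/52625) = -52625/38981443106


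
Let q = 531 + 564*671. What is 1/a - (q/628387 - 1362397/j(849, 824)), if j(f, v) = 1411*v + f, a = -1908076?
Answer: 792175610077927733/1395063900626856356 ≈ 0.56784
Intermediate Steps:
q = 378975 (q = 531 + 378444 = 378975)
j(f, v) = f + 1411*v
1/a - (q/628387 - 1362397/j(849, 824)) = 1/(-1908076) - (378975/628387 - 1362397/(849 + 1411*824)) = -1/1908076 - (378975*(1/628387) - 1362397/(849 + 1162664)) = -1/1908076 - (378975/628387 - 1362397/1163513) = -1/1908076 - 1*(-415170224464/731136443531) = -1/1908076 + 415170224464/731136443531 = 792175610077927733/1395063900626856356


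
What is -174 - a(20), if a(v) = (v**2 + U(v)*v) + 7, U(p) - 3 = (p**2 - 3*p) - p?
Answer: -7041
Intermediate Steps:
U(p) = 3 + p**2 - 4*p (U(p) = 3 + ((p**2 - 3*p) - p) = 3 + (p**2 - 4*p) = 3 + p**2 - 4*p)
a(v) = 7 + v**2 + v*(3 + v**2 - 4*v) (a(v) = (v**2 + (3 + v**2 - 4*v)*v) + 7 = (v**2 + v*(3 + v**2 - 4*v)) + 7 = 7 + v**2 + v*(3 + v**2 - 4*v))
-174 - a(20) = -174 - (7 + 20**3 - 3*20**2 + 3*20) = -174 - (7 + 8000 - 3*400 + 60) = -174 - (7 + 8000 - 1200 + 60) = -174 - 1*6867 = -174 - 6867 = -7041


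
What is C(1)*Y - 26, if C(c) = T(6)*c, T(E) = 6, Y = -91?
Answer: -572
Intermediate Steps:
C(c) = 6*c
C(1)*Y - 26 = (6*1)*(-91) - 26 = 6*(-91) - 26 = -546 - 26 = -572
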